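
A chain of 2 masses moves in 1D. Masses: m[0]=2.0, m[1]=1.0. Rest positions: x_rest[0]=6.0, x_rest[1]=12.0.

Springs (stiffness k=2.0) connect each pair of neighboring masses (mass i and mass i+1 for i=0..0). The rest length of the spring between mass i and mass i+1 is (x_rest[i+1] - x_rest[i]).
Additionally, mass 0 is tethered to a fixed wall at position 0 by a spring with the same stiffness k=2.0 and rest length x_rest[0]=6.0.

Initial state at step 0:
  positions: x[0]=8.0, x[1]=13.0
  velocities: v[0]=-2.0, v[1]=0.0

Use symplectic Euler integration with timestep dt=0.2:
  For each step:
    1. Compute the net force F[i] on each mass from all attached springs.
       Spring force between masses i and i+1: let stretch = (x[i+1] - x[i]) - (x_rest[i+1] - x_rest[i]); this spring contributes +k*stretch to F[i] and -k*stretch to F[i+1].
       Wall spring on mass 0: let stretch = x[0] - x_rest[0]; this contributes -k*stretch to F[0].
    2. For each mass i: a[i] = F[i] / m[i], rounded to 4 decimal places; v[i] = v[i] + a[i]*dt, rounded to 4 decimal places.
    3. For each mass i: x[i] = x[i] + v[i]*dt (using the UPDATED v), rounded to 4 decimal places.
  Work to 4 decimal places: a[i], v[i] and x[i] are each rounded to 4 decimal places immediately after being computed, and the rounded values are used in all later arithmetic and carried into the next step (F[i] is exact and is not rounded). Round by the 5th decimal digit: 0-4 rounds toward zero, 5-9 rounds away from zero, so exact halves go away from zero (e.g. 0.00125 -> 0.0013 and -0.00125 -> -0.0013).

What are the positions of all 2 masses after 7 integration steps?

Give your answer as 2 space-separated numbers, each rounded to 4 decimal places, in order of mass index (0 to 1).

Step 0: x=[8.0000 13.0000] v=[-2.0000 0.0000]
Step 1: x=[7.4800 13.0800] v=[-2.6000 0.4000]
Step 2: x=[6.8848 13.1920] v=[-2.9760 0.5600]
Step 3: x=[6.2665 13.2794] v=[-3.0915 0.4371]
Step 4: x=[5.6781 13.2858] v=[-2.9422 0.0319]
Step 5: x=[5.1668 13.1636] v=[-2.5563 -0.6112]
Step 6: x=[4.7687 12.8816] v=[-1.9903 -1.4099]
Step 7: x=[4.5044 12.4306] v=[-1.3215 -2.2551]

Answer: 4.5044 12.4306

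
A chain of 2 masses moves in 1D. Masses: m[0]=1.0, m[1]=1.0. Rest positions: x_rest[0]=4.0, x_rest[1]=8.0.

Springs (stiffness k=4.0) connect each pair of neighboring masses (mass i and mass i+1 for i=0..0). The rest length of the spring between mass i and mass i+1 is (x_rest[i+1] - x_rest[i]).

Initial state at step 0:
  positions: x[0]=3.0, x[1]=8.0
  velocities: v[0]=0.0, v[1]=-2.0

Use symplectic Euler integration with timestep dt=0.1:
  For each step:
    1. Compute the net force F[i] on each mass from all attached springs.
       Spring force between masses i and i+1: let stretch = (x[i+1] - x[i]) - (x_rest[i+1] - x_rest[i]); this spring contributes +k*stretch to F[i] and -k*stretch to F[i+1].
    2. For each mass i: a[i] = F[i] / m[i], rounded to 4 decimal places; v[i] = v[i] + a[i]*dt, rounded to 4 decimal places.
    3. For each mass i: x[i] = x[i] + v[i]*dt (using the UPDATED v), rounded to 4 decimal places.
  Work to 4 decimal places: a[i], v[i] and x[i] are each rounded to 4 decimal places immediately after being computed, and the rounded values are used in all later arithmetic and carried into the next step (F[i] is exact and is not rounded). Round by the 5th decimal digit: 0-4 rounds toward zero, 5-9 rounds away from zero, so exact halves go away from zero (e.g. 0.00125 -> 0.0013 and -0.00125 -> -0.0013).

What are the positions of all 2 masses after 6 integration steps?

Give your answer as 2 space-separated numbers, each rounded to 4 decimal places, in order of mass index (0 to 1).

Step 0: x=[3.0000 8.0000] v=[0.0000 -2.0000]
Step 1: x=[3.0400 7.7600] v=[0.4000 -2.4000]
Step 2: x=[3.1088 7.4912] v=[0.6880 -2.6880]
Step 3: x=[3.1929 7.2071] v=[0.8410 -2.8410]
Step 4: x=[3.2776 6.9224] v=[0.8467 -2.8467]
Step 5: x=[3.3481 6.6519] v=[0.7046 -2.7046]
Step 6: x=[3.3907 6.4093] v=[0.4261 -2.4261]

Answer: 3.3907 6.4093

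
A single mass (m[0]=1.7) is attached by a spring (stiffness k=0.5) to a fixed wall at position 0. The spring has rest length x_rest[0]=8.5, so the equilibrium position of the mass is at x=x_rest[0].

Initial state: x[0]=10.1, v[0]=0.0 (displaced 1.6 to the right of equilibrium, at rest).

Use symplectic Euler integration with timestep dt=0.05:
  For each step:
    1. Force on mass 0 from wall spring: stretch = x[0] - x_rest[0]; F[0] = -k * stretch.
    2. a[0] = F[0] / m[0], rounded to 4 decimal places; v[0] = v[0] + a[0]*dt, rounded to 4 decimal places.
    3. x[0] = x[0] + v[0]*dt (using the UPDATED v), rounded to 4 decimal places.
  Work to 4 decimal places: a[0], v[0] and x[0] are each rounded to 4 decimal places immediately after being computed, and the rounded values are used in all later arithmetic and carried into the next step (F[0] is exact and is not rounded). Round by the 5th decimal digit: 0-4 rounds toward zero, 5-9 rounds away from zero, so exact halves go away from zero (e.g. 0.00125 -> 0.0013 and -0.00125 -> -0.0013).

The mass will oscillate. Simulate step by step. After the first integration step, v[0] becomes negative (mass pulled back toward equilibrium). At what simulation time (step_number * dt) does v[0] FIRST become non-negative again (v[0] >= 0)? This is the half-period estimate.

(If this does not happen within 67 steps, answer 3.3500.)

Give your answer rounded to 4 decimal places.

Answer: 3.3500

Derivation:
Step 0: x=[10.1000] v=[0.0000]
Step 1: x=[10.0988] v=[-0.0235]
Step 2: x=[10.0965] v=[-0.0470]
Step 3: x=[10.0930] v=[-0.0705]
Step 4: x=[10.0883] v=[-0.0939]
Step 5: x=[10.0824] v=[-0.1173]
Step 6: x=[10.0754] v=[-0.1406]
Step 7: x=[10.0672] v=[-0.1638]
Step 8: x=[10.0579] v=[-0.1868]
Step 9: x=[10.0474] v=[-0.2097]
Step 10: x=[10.0358] v=[-0.2325]
Step 11: x=[10.0230] v=[-0.2551]
Step 12: x=[10.0091] v=[-0.2775]
Step 13: x=[9.9941] v=[-0.2997]
Step 14: x=[9.9780] v=[-0.3217]
Step 15: x=[9.9608] v=[-0.3434]
Step 16: x=[9.9426] v=[-0.3649]
Step 17: x=[9.9233] v=[-0.3861]
Step 18: x=[9.9030] v=[-0.4070]
Step 19: x=[9.8816] v=[-0.4276]
Step 20: x=[9.8592] v=[-0.4479]
Step 21: x=[9.8358] v=[-0.4679]
Step 22: x=[9.8114] v=[-0.4875]
Step 23: x=[9.7861] v=[-0.5068]
Step 24: x=[9.7598] v=[-0.5257]
Step 25: x=[9.7326] v=[-0.5442]
Step 26: x=[9.7045] v=[-0.5623]
Step 27: x=[9.6755] v=[-0.5800]
Step 28: x=[9.6456] v=[-0.5973]
Step 29: x=[9.6149] v=[-0.6141]
Step 30: x=[9.5834] v=[-0.6305]
Step 31: x=[9.5511] v=[-0.6464]
Step 32: x=[9.5180] v=[-0.6619]
Step 33: x=[9.4842] v=[-0.6769]
Step 34: x=[9.4496] v=[-0.6914]
Step 35: x=[9.4143] v=[-0.7054]
Step 36: x=[9.3784] v=[-0.7188]
Step 37: x=[9.3418] v=[-0.7317]
Step 38: x=[9.3046] v=[-0.7441]
Step 39: x=[9.2668] v=[-0.7559]
Step 40: x=[9.2284] v=[-0.7672]
Step 41: x=[9.1895] v=[-0.7779]
Step 42: x=[9.1501] v=[-0.7880]
Step 43: x=[9.1102] v=[-0.7976]
Step 44: x=[9.0699] v=[-0.8066]
Step 45: x=[9.0292] v=[-0.8150]
Step 46: x=[8.9881] v=[-0.8228]
Step 47: x=[8.9466] v=[-0.8300]
Step 48: x=[8.9048] v=[-0.8366]
Step 49: x=[8.8627] v=[-0.8426]
Step 50: x=[8.8203] v=[-0.8479]
Step 51: x=[8.7777] v=[-0.8526]
Step 52: x=[8.7349] v=[-0.8567]
Step 53: x=[8.6919] v=[-0.8602]
Step 54: x=[8.6488] v=[-0.8630]
Step 55: x=[8.6055] v=[-0.8652]
Step 56: x=[8.5622] v=[-0.8668]
Step 57: x=[8.5188] v=[-0.8677]
Step 58: x=[8.4754] v=[-0.8680]
Step 59: x=[8.4320] v=[-0.8676]
Step 60: x=[8.3887] v=[-0.8666]
Step 61: x=[8.3455] v=[-0.8650]
Step 62: x=[8.3024] v=[-0.8627]
Step 63: x=[8.2594] v=[-0.8598]
Step 64: x=[8.2166] v=[-0.8563]
Step 65: x=[8.1740] v=[-0.8521]
Step 66: x=[8.1316] v=[-0.8473]
Step 67: x=[8.0895] v=[-0.8419]
v[0] did not become non-negative within 67 steps; using fallback time=3.3500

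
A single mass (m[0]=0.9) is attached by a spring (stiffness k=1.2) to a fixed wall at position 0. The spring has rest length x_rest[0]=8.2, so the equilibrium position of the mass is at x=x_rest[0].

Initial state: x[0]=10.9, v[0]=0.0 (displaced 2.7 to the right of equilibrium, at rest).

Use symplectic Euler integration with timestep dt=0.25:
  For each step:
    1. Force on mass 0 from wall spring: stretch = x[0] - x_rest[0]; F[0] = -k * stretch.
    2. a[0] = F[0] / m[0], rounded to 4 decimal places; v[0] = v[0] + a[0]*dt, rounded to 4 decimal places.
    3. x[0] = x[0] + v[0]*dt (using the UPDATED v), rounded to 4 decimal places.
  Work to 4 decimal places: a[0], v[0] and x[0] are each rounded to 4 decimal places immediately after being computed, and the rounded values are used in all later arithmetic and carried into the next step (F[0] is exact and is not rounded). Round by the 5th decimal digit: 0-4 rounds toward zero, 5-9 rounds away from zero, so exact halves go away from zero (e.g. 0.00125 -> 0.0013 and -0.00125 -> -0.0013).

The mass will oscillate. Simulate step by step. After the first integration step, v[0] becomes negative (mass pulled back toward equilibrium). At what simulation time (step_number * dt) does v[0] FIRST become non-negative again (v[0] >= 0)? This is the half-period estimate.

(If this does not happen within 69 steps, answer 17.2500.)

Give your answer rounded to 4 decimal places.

Answer: 2.7500

Derivation:
Step 0: x=[10.9000] v=[0.0000]
Step 1: x=[10.6750] v=[-0.9000]
Step 2: x=[10.2438] v=[-1.7250]
Step 3: x=[9.6422] v=[-2.4063]
Step 4: x=[8.9205] v=[-2.8870]
Step 5: x=[8.1387] v=[-3.1272]
Step 6: x=[7.3620] v=[-3.1068]
Step 7: x=[6.6551] v=[-2.8275]
Step 8: x=[6.0770] v=[-2.3125]
Step 9: x=[5.6758] v=[-1.6048]
Step 10: x=[5.4850] v=[-0.7634]
Step 11: x=[5.5204] v=[0.1416]
First v>=0 after going negative at step 11, time=2.7500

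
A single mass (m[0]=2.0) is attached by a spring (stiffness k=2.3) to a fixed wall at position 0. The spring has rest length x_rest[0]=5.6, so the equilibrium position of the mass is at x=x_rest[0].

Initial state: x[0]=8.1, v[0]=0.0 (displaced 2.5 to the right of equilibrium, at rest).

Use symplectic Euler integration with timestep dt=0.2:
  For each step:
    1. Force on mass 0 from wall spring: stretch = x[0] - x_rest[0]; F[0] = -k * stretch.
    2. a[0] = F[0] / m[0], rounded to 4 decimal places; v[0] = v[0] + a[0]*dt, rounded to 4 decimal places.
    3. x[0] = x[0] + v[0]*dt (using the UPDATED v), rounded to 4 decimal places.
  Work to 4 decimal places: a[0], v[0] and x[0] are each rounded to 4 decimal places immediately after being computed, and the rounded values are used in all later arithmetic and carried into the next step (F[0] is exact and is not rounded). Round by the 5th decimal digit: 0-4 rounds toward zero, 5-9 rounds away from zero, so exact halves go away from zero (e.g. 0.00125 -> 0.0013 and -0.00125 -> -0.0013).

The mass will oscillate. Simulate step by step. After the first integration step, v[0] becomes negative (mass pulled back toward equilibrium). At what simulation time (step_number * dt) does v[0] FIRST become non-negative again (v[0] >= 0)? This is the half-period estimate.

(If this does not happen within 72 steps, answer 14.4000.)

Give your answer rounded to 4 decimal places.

Answer: 3.0000

Derivation:
Step 0: x=[8.1000] v=[0.0000]
Step 1: x=[7.9850] v=[-0.5750]
Step 2: x=[7.7603] v=[-1.1236]
Step 3: x=[7.4362] v=[-1.6205]
Step 4: x=[7.0276] v=[-2.0428]
Step 5: x=[6.5534] v=[-2.3711]
Step 6: x=[6.0353] v=[-2.5904]
Step 7: x=[5.4972] v=[-2.6905]
Step 8: x=[4.9638] v=[-2.6669]
Step 9: x=[4.4597] v=[-2.5206]
Step 10: x=[4.0080] v=[-2.2583]
Step 11: x=[3.6296] v=[-1.8921]
Step 12: x=[3.3418] v=[-1.4389]
Step 13: x=[3.1579] v=[-0.9195]
Step 14: x=[3.0863] v=[-0.3578]
Step 15: x=[3.1304] v=[0.2204]
First v>=0 after going negative at step 15, time=3.0000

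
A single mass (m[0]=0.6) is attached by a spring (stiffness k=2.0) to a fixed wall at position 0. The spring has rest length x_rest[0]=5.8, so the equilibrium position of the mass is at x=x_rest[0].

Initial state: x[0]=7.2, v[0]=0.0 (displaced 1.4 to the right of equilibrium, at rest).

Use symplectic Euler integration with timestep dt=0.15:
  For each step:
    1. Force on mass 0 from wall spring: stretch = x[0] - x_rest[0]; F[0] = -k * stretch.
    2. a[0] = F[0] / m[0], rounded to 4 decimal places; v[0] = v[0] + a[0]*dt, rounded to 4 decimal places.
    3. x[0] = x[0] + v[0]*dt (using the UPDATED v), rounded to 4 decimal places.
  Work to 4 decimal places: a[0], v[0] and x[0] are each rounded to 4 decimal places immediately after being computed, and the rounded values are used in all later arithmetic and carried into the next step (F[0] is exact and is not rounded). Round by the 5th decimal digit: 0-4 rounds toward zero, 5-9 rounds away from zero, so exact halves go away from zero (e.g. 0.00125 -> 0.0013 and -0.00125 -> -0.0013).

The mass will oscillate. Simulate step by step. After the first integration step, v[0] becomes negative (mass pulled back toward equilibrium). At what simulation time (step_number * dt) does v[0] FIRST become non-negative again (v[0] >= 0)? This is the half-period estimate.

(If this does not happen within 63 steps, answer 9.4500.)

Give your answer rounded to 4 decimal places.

Step 0: x=[7.2000] v=[0.0000]
Step 1: x=[7.0950] v=[-0.7000]
Step 2: x=[6.8929] v=[-1.3475]
Step 3: x=[6.6088] v=[-1.8940]
Step 4: x=[6.2640] v=[-2.2984]
Step 5: x=[5.8844] v=[-2.5304]
Step 6: x=[5.4985] v=[-2.5726]
Step 7: x=[5.1352] v=[-2.4219]
Step 8: x=[4.8218] v=[-2.0895]
Step 9: x=[4.5817] v=[-1.6004]
Step 10: x=[4.4330] v=[-0.9913]
Step 11: x=[4.3868] v=[-0.3078]
Step 12: x=[4.4466] v=[0.3988]
First v>=0 after going negative at step 12, time=1.8000

Answer: 1.8000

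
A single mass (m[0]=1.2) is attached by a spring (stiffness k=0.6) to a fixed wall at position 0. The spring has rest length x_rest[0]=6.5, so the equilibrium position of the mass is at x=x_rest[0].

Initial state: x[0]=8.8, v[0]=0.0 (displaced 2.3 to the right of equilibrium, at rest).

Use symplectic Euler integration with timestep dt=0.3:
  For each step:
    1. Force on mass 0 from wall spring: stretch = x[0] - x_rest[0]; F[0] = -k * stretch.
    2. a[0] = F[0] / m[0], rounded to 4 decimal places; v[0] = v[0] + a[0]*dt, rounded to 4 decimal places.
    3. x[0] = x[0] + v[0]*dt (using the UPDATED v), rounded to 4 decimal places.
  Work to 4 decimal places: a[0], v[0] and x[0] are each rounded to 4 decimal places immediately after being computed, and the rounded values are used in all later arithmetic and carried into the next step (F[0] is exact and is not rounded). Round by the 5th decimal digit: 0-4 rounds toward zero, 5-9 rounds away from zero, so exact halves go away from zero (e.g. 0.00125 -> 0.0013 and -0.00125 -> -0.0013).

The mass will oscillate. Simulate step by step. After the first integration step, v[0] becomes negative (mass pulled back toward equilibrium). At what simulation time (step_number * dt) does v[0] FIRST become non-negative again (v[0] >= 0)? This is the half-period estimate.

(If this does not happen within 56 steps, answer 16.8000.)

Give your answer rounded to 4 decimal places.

Answer: 4.5000

Derivation:
Step 0: x=[8.8000] v=[0.0000]
Step 1: x=[8.6965] v=[-0.3450]
Step 2: x=[8.4942] v=[-0.6745]
Step 3: x=[8.2021] v=[-0.9736]
Step 4: x=[7.8334] v=[-1.2289]
Step 5: x=[7.4047] v=[-1.4289]
Step 6: x=[6.9353] v=[-1.5646]
Step 7: x=[6.4463] v=[-1.6299]
Step 8: x=[5.9598] v=[-1.6218]
Step 9: x=[5.4976] v=[-1.5408]
Step 10: x=[5.0805] v=[-1.3904]
Step 11: x=[4.7273] v=[-1.1775]
Step 12: x=[4.4538] v=[-0.9116]
Step 13: x=[4.2724] v=[-0.6047]
Step 14: x=[4.1912] v=[-0.2706]
Step 15: x=[4.2139] v=[0.0757]
First v>=0 after going negative at step 15, time=4.5000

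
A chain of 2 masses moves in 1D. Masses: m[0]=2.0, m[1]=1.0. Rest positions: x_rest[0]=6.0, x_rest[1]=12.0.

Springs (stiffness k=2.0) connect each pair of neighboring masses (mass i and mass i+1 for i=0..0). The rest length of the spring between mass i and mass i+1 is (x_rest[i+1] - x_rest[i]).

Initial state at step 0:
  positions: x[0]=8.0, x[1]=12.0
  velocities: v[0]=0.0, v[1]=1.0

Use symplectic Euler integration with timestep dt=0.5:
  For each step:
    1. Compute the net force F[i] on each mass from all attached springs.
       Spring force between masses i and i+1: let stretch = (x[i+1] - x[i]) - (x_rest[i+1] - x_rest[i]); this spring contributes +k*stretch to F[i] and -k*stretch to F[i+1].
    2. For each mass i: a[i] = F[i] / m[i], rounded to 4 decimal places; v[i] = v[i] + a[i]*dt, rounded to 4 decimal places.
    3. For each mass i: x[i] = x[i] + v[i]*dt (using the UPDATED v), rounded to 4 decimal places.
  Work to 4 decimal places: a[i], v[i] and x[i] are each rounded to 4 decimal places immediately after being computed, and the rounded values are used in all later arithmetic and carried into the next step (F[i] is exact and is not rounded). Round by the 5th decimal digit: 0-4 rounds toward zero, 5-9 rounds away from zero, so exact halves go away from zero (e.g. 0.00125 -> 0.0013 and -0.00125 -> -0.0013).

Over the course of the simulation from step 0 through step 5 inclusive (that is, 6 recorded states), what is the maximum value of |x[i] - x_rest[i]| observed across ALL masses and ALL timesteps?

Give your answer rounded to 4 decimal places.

Step 0: x=[8.0000 12.0000] v=[0.0000 1.0000]
Step 1: x=[7.5000 13.5000] v=[-1.0000 3.0000]
Step 2: x=[7.0000 15.0000] v=[-1.0000 3.0000]
Step 3: x=[7.0000 15.5000] v=[0.0000 1.0000]
Step 4: x=[7.6250 14.7500] v=[1.2500 -1.5000]
Step 5: x=[8.5313 13.4375] v=[1.8125 -2.6250]
Max displacement = 3.5000

Answer: 3.5000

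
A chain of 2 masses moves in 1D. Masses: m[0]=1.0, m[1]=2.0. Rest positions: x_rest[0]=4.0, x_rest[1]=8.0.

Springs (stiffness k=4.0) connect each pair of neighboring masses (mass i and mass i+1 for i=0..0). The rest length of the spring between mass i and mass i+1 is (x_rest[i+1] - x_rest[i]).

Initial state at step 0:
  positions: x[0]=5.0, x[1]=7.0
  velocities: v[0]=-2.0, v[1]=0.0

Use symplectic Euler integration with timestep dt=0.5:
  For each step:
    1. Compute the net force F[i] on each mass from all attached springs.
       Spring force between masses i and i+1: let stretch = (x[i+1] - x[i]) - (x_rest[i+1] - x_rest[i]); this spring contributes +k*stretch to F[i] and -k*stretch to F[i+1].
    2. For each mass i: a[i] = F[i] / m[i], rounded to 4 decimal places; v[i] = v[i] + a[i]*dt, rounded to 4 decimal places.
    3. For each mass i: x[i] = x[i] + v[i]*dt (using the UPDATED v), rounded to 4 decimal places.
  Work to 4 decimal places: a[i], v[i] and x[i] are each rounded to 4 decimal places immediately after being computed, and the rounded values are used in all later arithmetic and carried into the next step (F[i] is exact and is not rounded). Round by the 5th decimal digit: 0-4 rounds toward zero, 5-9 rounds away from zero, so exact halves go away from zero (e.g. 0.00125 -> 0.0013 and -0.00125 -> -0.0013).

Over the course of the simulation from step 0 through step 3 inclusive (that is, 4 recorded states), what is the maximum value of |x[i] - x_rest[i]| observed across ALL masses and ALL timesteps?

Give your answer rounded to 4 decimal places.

Answer: 3.0000

Derivation:
Step 0: x=[5.0000 7.0000] v=[-2.0000 0.0000]
Step 1: x=[2.0000 8.0000] v=[-6.0000 2.0000]
Step 2: x=[1.0000 8.0000] v=[-2.0000 0.0000]
Step 3: x=[3.0000 6.5000] v=[4.0000 -3.0000]
Max displacement = 3.0000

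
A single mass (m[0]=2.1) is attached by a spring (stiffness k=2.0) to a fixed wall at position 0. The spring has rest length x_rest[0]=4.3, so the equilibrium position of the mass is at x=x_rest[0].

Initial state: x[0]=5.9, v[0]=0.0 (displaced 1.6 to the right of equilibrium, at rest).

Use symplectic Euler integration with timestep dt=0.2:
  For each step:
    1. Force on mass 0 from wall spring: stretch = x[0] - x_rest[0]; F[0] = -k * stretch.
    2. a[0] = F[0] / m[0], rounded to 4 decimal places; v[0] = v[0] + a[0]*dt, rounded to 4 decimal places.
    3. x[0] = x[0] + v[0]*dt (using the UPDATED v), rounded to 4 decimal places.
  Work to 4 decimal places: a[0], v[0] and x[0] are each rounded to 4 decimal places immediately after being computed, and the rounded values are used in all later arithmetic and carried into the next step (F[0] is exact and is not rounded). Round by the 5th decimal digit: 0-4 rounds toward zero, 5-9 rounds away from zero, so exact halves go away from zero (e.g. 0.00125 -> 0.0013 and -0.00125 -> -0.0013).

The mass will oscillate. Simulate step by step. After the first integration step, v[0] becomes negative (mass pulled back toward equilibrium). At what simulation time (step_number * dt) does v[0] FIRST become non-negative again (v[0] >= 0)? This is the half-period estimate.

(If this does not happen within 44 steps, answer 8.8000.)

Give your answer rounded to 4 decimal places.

Step 0: x=[5.9000] v=[0.0000]
Step 1: x=[5.8390] v=[-0.3048]
Step 2: x=[5.7194] v=[-0.5979]
Step 3: x=[5.5457] v=[-0.8683]
Step 4: x=[5.3246] v=[-1.1056]
Step 5: x=[5.0644] v=[-1.3008]
Step 6: x=[4.7751] v=[-1.4464]
Step 7: x=[4.4677] v=[-1.5369]
Step 8: x=[4.1539] v=[-1.5688]
Step 9: x=[3.8457] v=[-1.5410]
Step 10: x=[3.5548] v=[-1.4545]
Step 11: x=[3.2923] v=[-1.3126]
Step 12: x=[3.0682] v=[-1.1207]
Step 13: x=[2.8910] v=[-0.8861]
Step 14: x=[2.7675] v=[-0.6177]
Step 15: x=[2.7023] v=[-0.3258]
Step 16: x=[2.6980] v=[-0.0215]
Step 17: x=[2.7547] v=[0.2836]
First v>=0 after going negative at step 17, time=3.4000

Answer: 3.4000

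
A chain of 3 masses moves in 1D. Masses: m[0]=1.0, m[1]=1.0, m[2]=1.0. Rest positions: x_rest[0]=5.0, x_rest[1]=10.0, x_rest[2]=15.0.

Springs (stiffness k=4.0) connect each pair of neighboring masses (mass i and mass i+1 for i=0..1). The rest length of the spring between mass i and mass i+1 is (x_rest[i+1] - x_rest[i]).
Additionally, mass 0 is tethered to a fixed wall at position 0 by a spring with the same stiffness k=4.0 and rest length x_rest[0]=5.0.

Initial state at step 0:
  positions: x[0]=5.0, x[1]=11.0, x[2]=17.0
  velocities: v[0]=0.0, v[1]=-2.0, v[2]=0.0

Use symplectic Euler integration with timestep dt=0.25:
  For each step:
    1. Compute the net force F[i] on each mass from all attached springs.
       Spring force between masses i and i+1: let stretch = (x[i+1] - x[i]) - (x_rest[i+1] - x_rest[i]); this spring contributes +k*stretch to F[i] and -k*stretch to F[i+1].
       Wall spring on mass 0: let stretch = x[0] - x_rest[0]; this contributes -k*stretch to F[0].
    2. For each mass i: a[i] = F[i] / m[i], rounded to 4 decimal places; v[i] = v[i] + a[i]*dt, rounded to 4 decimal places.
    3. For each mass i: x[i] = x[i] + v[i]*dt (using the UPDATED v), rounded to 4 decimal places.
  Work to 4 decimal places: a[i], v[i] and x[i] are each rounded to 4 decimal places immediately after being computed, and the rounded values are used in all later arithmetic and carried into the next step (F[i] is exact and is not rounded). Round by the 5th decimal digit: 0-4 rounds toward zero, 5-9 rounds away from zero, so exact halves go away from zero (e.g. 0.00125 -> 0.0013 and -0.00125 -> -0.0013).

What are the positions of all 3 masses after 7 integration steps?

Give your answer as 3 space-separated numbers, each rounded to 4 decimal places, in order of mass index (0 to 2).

Answer: 4.6898 9.1240 13.7416

Derivation:
Step 0: x=[5.0000 11.0000 17.0000] v=[0.0000 -2.0000 0.0000]
Step 1: x=[5.2500 10.5000 16.7500] v=[1.0000 -2.0000 -1.0000]
Step 2: x=[5.5000 10.2500 16.1875] v=[1.0000 -1.0000 -2.2500]
Step 3: x=[5.5625 10.2969 15.3906] v=[0.2500 0.1875 -3.1875]
Step 4: x=[5.4180 10.4336 14.5703] v=[-0.5781 0.5468 -3.2812]
Step 5: x=[5.1729 10.3506 13.9658] v=[-0.9805 -0.3321 -2.4179]
Step 6: x=[4.9290 9.8770 13.7075] v=[-0.9757 -1.8946 -1.0331]
Step 7: x=[4.6898 9.1240 13.7416] v=[-0.9567 -3.0121 0.1364]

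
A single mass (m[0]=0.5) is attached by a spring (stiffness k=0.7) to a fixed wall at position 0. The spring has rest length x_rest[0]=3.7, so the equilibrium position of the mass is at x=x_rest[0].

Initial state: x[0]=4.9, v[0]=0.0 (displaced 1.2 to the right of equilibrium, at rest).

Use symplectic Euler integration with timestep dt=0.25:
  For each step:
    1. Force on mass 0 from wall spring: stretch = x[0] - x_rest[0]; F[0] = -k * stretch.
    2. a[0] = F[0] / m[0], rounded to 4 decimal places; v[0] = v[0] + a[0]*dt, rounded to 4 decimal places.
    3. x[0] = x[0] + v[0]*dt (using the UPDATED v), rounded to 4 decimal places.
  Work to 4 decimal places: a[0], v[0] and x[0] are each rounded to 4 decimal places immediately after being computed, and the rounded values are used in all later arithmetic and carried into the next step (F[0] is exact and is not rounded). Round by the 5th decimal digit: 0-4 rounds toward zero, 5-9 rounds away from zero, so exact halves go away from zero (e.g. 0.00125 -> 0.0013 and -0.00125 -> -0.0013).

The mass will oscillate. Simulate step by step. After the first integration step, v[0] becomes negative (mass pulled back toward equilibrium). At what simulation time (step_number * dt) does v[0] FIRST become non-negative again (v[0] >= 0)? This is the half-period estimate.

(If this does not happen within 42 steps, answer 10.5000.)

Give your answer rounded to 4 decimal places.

Step 0: x=[4.9000] v=[0.0000]
Step 1: x=[4.7950] v=[-0.4200]
Step 2: x=[4.5942] v=[-0.8033]
Step 3: x=[4.3151] v=[-1.1163]
Step 4: x=[3.9822] v=[-1.3316]
Step 5: x=[3.6246] v=[-1.4304]
Step 6: x=[3.2736] v=[-1.4040]
Step 7: x=[2.9599] v=[-1.2548]
Step 8: x=[2.7110] v=[-0.9958]
Step 9: x=[2.5486] v=[-0.6497]
Step 10: x=[2.4869] v=[-0.2467]
Step 11: x=[2.5314] v=[0.1779]
First v>=0 after going negative at step 11, time=2.7500

Answer: 2.7500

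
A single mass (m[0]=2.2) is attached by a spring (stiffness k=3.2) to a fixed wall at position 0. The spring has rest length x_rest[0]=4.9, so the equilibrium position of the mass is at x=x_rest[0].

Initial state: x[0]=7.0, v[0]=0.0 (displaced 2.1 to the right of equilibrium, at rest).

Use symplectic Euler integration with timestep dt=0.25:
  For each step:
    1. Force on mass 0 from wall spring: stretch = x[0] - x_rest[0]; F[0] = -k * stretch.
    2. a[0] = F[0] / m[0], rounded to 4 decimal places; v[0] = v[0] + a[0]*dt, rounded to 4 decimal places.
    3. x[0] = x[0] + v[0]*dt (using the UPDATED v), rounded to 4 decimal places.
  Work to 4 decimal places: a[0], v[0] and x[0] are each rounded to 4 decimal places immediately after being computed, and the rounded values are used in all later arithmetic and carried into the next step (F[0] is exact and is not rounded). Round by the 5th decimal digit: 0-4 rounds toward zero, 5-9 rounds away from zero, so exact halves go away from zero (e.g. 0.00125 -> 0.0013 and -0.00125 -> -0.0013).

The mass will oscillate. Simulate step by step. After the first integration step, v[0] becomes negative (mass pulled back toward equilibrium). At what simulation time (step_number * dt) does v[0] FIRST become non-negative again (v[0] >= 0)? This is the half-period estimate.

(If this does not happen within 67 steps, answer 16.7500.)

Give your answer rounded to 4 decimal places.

Answer: 2.7500

Derivation:
Step 0: x=[7.0000] v=[0.0000]
Step 1: x=[6.8091] v=[-0.7636]
Step 2: x=[6.4447] v=[-1.4578]
Step 3: x=[5.9398] v=[-2.0195]
Step 4: x=[5.3404] v=[-2.3976]
Step 5: x=[4.7010] v=[-2.5578]
Step 6: x=[4.0797] v=[-2.4854]
Step 7: x=[3.5329] v=[-2.1871]
Step 8: x=[3.1104] v=[-1.6900]
Step 9: x=[2.8506] v=[-1.0392]
Step 10: x=[2.7771] v=[-0.2940]
Step 11: x=[2.8966] v=[0.4780]
First v>=0 after going negative at step 11, time=2.7500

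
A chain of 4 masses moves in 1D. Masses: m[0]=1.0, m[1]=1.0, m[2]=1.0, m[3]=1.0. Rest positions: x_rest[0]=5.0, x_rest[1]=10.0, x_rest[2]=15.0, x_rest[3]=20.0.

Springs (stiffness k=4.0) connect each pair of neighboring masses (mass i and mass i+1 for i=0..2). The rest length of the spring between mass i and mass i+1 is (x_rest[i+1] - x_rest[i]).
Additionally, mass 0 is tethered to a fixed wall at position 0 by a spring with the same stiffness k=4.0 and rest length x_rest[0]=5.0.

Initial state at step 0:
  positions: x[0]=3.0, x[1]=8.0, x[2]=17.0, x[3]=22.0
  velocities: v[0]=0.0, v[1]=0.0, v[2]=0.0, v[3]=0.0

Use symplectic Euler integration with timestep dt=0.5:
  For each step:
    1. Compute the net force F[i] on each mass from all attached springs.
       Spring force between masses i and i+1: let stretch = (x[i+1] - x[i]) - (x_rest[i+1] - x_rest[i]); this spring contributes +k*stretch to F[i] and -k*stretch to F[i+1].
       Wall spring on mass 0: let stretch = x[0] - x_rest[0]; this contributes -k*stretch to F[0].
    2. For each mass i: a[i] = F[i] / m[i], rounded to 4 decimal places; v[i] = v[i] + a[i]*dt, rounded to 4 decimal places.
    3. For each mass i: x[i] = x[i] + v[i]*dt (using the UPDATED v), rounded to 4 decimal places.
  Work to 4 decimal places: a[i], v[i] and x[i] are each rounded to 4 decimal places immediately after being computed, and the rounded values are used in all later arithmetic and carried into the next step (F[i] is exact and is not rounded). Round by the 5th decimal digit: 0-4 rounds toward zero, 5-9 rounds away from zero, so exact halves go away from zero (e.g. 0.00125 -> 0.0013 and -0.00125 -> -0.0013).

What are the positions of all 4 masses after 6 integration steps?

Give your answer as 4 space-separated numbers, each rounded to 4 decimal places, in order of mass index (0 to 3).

Answer: 1.0000 10.0000 13.0000 22.0000

Derivation:
Step 0: x=[3.0000 8.0000 17.0000 22.0000] v=[0.0000 0.0000 0.0000 0.0000]
Step 1: x=[5.0000 12.0000 13.0000 22.0000] v=[4.0000 8.0000 -8.0000 0.0000]
Step 2: x=[9.0000 10.0000 17.0000 18.0000] v=[8.0000 -4.0000 8.0000 -8.0000]
Step 3: x=[5.0000 14.0000 15.0000 18.0000] v=[-8.0000 8.0000 -4.0000 0.0000]
Step 4: x=[5.0000 10.0000 15.0000 20.0000] v=[0.0000 -8.0000 0.0000 4.0000]
Step 5: x=[5.0000 6.0000 15.0000 22.0000] v=[0.0000 -8.0000 0.0000 4.0000]
Step 6: x=[1.0000 10.0000 13.0000 22.0000] v=[-8.0000 8.0000 -4.0000 0.0000]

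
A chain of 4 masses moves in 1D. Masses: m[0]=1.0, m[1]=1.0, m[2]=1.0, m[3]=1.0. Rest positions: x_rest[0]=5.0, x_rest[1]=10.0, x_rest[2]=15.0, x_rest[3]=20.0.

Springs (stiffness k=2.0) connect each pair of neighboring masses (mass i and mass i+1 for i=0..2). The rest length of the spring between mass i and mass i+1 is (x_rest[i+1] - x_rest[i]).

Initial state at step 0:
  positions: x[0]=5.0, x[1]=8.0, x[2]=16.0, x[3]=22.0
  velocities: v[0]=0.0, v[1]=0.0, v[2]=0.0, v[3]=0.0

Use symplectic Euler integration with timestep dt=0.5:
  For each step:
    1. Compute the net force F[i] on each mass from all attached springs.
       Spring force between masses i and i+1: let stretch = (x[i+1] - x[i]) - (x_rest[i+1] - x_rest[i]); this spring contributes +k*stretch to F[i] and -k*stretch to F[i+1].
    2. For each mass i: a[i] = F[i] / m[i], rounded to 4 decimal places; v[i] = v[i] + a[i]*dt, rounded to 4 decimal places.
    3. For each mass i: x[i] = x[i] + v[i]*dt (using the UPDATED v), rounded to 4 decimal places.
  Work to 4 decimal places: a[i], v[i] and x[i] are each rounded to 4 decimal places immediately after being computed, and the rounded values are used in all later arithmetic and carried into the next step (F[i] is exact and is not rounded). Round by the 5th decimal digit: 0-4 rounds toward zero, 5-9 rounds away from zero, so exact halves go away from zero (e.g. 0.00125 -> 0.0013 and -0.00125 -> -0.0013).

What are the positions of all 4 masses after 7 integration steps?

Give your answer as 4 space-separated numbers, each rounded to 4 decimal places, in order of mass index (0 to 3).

Answer: 5.9063 10.9688 14.5313 19.5938

Derivation:
Step 0: x=[5.0000 8.0000 16.0000 22.0000] v=[0.0000 0.0000 0.0000 0.0000]
Step 1: x=[4.0000 10.5000 15.0000 21.5000] v=[-2.0000 5.0000 -2.0000 -1.0000]
Step 2: x=[3.7500 12.0000 15.0000 20.2500] v=[-0.5000 3.0000 0.0000 -2.5000]
Step 3: x=[5.1250 10.8750 16.1250 18.8750] v=[2.7500 -2.2500 2.2500 -2.7500]
Step 4: x=[6.8750 9.5000 16.0000 18.6250] v=[3.5000 -2.7500 -0.2500 -0.5000]
Step 5: x=[7.4375 10.0625 13.9375 19.5625] v=[1.1250 1.1250 -4.1250 1.8750]
Step 6: x=[6.8125 11.2500 12.7500 20.1875] v=[-1.2500 2.3750 -2.3750 1.2500]
Step 7: x=[5.9063 10.9688 14.5313 19.5938] v=[-1.8125 -0.5625 3.5625 -1.1875]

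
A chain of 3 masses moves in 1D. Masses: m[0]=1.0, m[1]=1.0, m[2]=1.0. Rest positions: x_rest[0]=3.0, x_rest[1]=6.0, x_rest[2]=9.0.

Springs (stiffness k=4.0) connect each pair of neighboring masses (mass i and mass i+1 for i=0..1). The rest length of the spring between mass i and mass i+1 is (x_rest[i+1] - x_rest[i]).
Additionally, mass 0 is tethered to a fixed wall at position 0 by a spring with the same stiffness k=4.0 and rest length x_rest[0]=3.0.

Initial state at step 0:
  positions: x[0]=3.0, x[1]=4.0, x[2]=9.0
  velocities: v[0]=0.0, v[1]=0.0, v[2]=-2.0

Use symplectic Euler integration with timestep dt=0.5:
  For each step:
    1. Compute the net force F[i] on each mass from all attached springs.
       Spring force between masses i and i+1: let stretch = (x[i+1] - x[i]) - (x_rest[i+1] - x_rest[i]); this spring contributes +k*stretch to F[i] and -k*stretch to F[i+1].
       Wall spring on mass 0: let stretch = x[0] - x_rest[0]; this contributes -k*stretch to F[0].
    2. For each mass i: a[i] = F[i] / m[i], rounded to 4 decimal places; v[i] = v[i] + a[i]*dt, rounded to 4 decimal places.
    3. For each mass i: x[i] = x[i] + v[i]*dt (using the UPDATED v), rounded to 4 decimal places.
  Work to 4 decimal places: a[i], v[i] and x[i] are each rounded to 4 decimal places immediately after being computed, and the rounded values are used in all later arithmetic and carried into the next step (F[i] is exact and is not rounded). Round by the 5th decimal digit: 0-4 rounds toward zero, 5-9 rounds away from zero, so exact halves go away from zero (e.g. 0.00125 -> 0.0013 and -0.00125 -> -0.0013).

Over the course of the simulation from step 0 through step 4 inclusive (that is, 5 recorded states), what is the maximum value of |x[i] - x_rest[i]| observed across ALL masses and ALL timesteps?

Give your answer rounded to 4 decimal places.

Step 0: x=[3.0000 4.0000 9.0000] v=[0.0000 0.0000 -2.0000]
Step 1: x=[1.0000 8.0000 6.0000] v=[-4.0000 8.0000 -6.0000]
Step 2: x=[5.0000 3.0000 8.0000] v=[8.0000 -10.0000 4.0000]
Step 3: x=[2.0000 5.0000 8.0000] v=[-6.0000 4.0000 0.0000]
Step 4: x=[0.0000 7.0000 8.0000] v=[-4.0000 4.0000 0.0000]
Max displacement = 3.0000

Answer: 3.0000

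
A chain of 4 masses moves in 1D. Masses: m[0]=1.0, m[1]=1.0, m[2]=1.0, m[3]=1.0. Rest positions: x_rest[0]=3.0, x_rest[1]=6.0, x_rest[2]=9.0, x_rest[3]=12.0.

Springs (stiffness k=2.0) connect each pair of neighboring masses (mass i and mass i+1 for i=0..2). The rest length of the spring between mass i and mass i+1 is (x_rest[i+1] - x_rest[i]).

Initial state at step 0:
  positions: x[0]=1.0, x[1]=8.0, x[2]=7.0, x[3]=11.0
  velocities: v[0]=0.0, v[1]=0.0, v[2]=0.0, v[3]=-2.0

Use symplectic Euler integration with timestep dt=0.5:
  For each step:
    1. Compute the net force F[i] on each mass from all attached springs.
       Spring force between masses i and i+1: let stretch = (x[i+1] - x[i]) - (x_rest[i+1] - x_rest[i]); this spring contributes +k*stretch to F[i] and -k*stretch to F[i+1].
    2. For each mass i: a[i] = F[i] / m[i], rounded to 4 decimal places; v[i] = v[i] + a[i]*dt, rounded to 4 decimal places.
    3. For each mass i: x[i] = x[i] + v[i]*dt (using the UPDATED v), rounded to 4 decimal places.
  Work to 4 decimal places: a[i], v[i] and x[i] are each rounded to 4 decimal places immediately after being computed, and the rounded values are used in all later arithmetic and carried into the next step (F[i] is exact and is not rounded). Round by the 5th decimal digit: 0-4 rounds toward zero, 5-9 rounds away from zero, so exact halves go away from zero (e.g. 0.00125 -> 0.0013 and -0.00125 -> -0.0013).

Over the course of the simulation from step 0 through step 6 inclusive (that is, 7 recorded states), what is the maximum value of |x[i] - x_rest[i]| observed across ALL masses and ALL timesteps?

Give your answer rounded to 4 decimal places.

Step 0: x=[1.0000 8.0000 7.0000 11.0000] v=[0.0000 0.0000 0.0000 -2.0000]
Step 1: x=[3.0000 4.0000 9.5000 9.5000] v=[4.0000 -8.0000 5.0000 -3.0000]
Step 2: x=[4.0000 2.2500 9.2500 9.5000] v=[2.0000 -3.5000 -0.5000 0.0000]
Step 3: x=[2.6250 4.8750 5.6250 10.8750] v=[-2.7500 5.2500 -7.2500 2.7500]
Step 4: x=[0.8750 6.7500 4.2500 11.1250] v=[-3.5000 3.7500 -2.7500 0.5000]
Step 5: x=[0.5625 4.4375 7.5625 9.4375] v=[-0.6250 -4.6250 6.6250 -3.3750]
Step 6: x=[0.6875 1.7500 10.2500 8.3125] v=[0.2500 -5.3750 5.3750 -2.2500]
Max displacement = 4.7500

Answer: 4.7500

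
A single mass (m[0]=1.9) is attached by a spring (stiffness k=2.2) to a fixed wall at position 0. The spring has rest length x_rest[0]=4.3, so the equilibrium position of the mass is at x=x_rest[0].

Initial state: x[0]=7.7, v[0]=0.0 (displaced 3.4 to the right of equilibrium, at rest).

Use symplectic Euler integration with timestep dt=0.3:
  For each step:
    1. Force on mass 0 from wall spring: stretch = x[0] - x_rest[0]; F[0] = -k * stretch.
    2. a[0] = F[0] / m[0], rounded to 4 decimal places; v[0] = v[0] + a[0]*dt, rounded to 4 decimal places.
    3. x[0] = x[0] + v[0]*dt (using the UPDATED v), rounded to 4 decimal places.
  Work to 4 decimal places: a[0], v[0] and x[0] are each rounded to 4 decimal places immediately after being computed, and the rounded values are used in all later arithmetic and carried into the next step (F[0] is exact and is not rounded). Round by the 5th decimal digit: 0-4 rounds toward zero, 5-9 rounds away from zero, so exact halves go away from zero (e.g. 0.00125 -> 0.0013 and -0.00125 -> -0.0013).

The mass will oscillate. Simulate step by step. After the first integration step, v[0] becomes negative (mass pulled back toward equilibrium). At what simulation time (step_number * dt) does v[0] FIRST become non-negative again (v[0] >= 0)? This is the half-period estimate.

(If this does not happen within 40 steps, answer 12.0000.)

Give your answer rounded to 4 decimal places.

Step 0: x=[7.7000] v=[0.0000]
Step 1: x=[7.3457] v=[-1.1810]
Step 2: x=[6.6740] v=[-2.2390]
Step 3: x=[5.7549] v=[-3.0636]
Step 4: x=[4.6842] v=[-3.5690]
Step 5: x=[3.5735] v=[-3.7025]
Step 6: x=[2.5385] v=[-3.4501]
Step 7: x=[1.6870] v=[-2.8382]
Step 8: x=[1.1079] v=[-1.9305]
Step 9: x=[0.8614] v=[-0.8217]
Step 10: x=[0.9732] v=[0.3728]
First v>=0 after going negative at step 10, time=3.0000

Answer: 3.0000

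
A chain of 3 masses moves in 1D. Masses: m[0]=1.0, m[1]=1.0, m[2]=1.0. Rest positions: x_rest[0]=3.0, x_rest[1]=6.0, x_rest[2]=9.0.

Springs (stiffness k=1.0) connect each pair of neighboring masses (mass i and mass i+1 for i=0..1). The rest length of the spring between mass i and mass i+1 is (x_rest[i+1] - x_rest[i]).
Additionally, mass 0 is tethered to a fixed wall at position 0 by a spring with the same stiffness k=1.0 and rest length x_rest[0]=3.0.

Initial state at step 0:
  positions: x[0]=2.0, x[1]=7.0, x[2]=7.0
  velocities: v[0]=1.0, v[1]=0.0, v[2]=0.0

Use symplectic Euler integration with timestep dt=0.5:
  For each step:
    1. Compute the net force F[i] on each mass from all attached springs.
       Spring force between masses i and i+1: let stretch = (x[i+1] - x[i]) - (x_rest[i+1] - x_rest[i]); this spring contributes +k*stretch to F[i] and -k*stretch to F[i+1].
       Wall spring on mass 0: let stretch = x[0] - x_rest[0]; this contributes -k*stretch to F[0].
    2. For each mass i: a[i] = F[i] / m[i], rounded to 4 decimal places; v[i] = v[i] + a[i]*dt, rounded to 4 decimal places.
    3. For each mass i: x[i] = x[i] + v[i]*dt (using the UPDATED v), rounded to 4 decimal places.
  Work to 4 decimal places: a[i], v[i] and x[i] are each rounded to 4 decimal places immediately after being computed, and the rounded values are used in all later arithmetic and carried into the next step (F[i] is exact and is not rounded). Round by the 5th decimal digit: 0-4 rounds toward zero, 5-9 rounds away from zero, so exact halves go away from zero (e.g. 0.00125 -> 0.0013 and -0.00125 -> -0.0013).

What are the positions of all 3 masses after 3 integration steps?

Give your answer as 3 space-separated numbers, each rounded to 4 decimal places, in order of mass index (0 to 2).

Answer: 4.3125 4.0781 9.4063

Derivation:
Step 0: x=[2.0000 7.0000 7.0000] v=[1.0000 0.0000 0.0000]
Step 1: x=[3.2500 5.7500 7.7500] v=[2.5000 -2.5000 1.5000]
Step 2: x=[4.3125 4.3750 8.7500] v=[2.1250 -2.7500 2.0000]
Step 3: x=[4.3125 4.0781 9.4063] v=[0.0000 -0.5938 1.3125]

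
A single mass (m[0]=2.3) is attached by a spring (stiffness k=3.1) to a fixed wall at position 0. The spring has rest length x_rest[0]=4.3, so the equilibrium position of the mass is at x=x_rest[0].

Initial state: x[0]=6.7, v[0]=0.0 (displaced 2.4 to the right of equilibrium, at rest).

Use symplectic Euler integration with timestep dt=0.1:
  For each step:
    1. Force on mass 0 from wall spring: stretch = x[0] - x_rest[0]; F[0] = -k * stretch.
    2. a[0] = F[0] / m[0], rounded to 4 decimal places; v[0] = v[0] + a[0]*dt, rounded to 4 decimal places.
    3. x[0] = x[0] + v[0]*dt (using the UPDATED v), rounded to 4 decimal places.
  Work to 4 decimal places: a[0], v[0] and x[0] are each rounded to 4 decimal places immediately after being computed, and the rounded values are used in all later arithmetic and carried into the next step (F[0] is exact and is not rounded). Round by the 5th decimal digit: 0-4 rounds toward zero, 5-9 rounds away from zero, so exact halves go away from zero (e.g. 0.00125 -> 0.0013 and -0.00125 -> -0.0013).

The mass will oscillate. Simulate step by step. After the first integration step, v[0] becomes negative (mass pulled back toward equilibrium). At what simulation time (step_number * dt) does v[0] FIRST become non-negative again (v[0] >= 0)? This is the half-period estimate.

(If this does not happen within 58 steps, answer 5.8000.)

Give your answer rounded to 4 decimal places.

Step 0: x=[6.7000] v=[0.0000]
Step 1: x=[6.6677] v=[-0.3235]
Step 2: x=[6.6034] v=[-0.6426]
Step 3: x=[6.5081] v=[-0.9531]
Step 4: x=[6.3830] v=[-1.2507]
Step 5: x=[6.2299] v=[-1.5315]
Step 6: x=[6.0507] v=[-1.7916]
Step 7: x=[5.8479] v=[-2.0276]
Step 8: x=[5.6243] v=[-2.2362]
Step 9: x=[5.3828] v=[-2.4147]
Step 10: x=[5.1267] v=[-2.5606]
Step 11: x=[4.8595] v=[-2.6720]
Step 12: x=[4.5848] v=[-2.7474]
Step 13: x=[4.3062] v=[-2.7858]
Step 14: x=[4.0275] v=[-2.7866]
Step 15: x=[3.7525] v=[-2.7499]
Step 16: x=[3.4849] v=[-2.6761]
Step 17: x=[3.2283] v=[-2.5662]
Step 18: x=[2.9861] v=[-2.4218]
Step 19: x=[2.7616] v=[-2.2447]
Step 20: x=[2.5579] v=[-2.0374]
Step 21: x=[2.3776] v=[-1.8026]
Step 22: x=[2.2233] v=[-1.5435]
Step 23: x=[2.0969] v=[-1.2636]
Step 24: x=[2.0002] v=[-0.9667]
Step 25: x=[1.9345] v=[-0.6567]
Step 26: x=[1.9007] v=[-0.3379]
Step 27: x=[1.8993] v=[-0.0145]
Step 28: x=[1.9302] v=[0.3091]
First v>=0 after going negative at step 28, time=2.8000

Answer: 2.8000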